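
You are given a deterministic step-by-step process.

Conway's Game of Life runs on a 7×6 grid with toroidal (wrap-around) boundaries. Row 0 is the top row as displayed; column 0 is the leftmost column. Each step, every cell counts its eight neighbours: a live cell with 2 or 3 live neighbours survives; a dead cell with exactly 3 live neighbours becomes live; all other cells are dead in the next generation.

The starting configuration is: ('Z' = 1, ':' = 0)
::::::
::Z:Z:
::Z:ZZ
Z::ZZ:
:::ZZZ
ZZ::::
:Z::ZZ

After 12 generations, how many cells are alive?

t=0: ::::::
::Z:Z:
::Z:ZZ
Z::ZZ:
:::ZZZ
ZZ::::
:Z::ZZ
t=1: :::ZZZ
::::ZZ
:ZZ:::
Z:Z:::
:ZZZ::
:ZZZ::
:Z:::Z
t=2: :::Z::
Z:Z::Z
ZZZZ:Z
Z:::::
Z:::::
:::ZZ:
:Z:::Z
t=3: :ZZ:ZZ
:::::Z
::ZZZ:
::Z:::
:::::Z
Z:::ZZ
::ZZ::
t=4: ZZZ:ZZ
ZZ:::Z
::ZZZ:
::Z:Z:
Z:::ZZ
Z::ZZZ
::Z:::
t=5: ::ZZZ:
::::::
Z:Z:Z:
:ZZ:::
ZZ::::
ZZ:Z::
::Z:::
t=6: ::ZZ::
:ZZ:ZZ
::ZZ::
::ZZ:Z
::::::
Z:::::
::::Z:
t=7: :ZZ::Z
:Z::Z:
Z::::Z
::ZZZ:
::::::
::::::
:::Z::
t=8: ZZZZZ:
:ZZ:Z:
ZZZ::Z
:::ZZZ
:::Z::
::::::
::Z:::
t=9: Z:::ZZ
::::Z:
::::::
:Z:Z:Z
:::Z::
::::::
::Z:::
t=10: :::ZZZ
::::Z:
::::Z:
::Z:Z:
::Z:Z:
::::::
:::::Z
t=11: :::Z:Z
::::::
::::ZZ
::::ZZ
::::::
::::::
:::::Z
t=12: ::::Z:
:::::Z
::::ZZ
::::ZZ
::::::
::::::
::::Z:

7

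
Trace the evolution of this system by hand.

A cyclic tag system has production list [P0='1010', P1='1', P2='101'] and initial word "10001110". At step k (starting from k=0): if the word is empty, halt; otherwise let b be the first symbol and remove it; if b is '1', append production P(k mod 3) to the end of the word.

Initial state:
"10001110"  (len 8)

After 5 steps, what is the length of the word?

8

gen 0: "10001110"  (len 8)
gen 1: "00011101010"  (len 11)
gen 2: "0011101010"  (len 10)
gen 3: "011101010"  (len 9)
gen 4: "11101010"  (len 8)
gen 5: "11010101"  (len 8)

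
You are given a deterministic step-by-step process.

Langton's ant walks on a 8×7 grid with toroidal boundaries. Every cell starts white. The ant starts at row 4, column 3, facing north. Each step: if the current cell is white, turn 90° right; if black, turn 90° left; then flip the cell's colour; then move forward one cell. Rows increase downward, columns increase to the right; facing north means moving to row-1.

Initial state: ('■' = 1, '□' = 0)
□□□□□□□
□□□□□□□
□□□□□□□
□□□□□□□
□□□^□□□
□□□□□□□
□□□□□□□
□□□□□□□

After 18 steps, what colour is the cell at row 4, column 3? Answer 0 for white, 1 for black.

t=0: □□□□□□□
□□□□□□□
□□□□□□□
□□□□□□□
□□□^□□□
□□□□□□□
□□□□□□□
□□□□□□□
t=1: □□□□□□□
□□□□□□□
□□□□□□□
□□□□□□□
□□□■>□□
□□□□□□□
□□□□□□□
□□□□□□□
t=2: □□□□□□□
□□□□□□□
□□□□□□□
□□□□□□□
□□□■■□□
□□□□v□□
□□□□□□□
□□□□□□□
t=3: □□□□□□□
□□□□□□□
□□□□□□□
□□□□□□□
□□□■■□□
□□□<■□□
□□□□□□□
□□□□□□□
t=4: □□□□□□□
□□□□□□□
□□□□□□□
□□□□□□□
□□□^■□□
□□□■■□□
□□□□□□□
□□□□□□□
t=5: □□□□□□□
□□□□□□□
□□□□□□□
□□□□□□□
□□<□■□□
□□□■■□□
□□□□□□□
□□□□□□□
t=6: □□□□□□□
□□□□□□□
□□□□□□□
□□^□□□□
□□■□■□□
□□□■■□□
□□□□□□□
□□□□□□□
t=7: □□□□□□□
□□□□□□□
□□□□□□□
□□■>□□□
□□■□■□□
□□□■■□□
□□□□□□□
□□□□□□□
t=8: □□□□□□□
□□□□□□□
□□□□□□□
□□■■□□□
□□■v■□□
□□□■■□□
□□□□□□□
□□□□□□□
t=9: □□□□□□□
□□□□□□□
□□□□□□□
□□■■□□□
□□<■■□□
□□□■■□□
□□□□□□□
□□□□□□□
t=10: □□□□□□□
□□□□□□□
□□□□□□□
□□■■□□□
□□□■■□□
□□v■■□□
□□□□□□□
□□□□□□□
t=11: □□□□□□□
□□□□□□□
□□□□□□□
□□■■□□□
□□□■■□□
□<■■■□□
□□□□□□□
□□□□□□□
t=12: □□□□□□□
□□□□□□□
□□□□□□□
□□■■□□□
□^□■■□□
□■■■■□□
□□□□□□□
□□□□□□□
t=13: □□□□□□□
□□□□□□□
□□□□□□□
□□■■□□□
□■>■■□□
□■■■■□□
□□□□□□□
□□□□□□□
t=14: □□□□□□□
□□□□□□□
□□□□□□□
□□■■□□□
□■■■■□□
□■v■■□□
□□□□□□□
□□□□□□□
t=15: □□□□□□□
□□□□□□□
□□□□□□□
□□■■□□□
□■■■■□□
□■□>■□□
□□□□□□□
□□□□□□□
t=16: □□□□□□□
□□□□□□□
□□□□□□□
□□■■□□□
□■■^■□□
□■□□■□□
□□□□□□□
□□□□□□□
t=17: □□□□□□□
□□□□□□□
□□□□□□□
□□■■□□□
□■<□■□□
□■□□■□□
□□□□□□□
□□□□□□□
t=18: □□□□□□□
□□□□□□□
□□□□□□□
□□■■□□□
□■□□■□□
□■v□■□□
□□□□□□□
□□□□□□□

0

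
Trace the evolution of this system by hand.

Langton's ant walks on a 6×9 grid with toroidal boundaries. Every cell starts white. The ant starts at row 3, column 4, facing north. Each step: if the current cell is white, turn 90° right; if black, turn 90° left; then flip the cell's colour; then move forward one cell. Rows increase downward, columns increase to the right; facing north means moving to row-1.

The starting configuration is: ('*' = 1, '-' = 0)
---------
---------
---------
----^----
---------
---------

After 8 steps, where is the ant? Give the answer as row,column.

0) ---------
---------
---------
----^----
---------
---------
1) ---------
---------
---------
----*>---
---------
---------
2) ---------
---------
---------
----**---
-----v---
---------
3) ---------
---------
---------
----**---
----<*---
---------
4) ---------
---------
---------
----^*---
----**---
---------
5) ---------
---------
---------
---<-*---
----**---
---------
6) ---------
---------
---^-----
---*-*---
----**---
---------
7) ---------
---------
---*>----
---*-*---
----**---
---------
8) ---------
---------
---**----
---*v*---
----**---
---------

3,4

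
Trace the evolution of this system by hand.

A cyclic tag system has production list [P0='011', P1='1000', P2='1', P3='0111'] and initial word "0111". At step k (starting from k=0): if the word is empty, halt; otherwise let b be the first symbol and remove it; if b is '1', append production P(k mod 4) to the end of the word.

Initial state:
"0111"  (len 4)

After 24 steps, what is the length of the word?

26

step 0: "0111"  (len 4)
step 1: "111"  (len 3)
step 2: "111000"  (len 6)
step 3: "110001"  (len 6)
step 4: "100010111"  (len 9)
step 5: "00010111011"  (len 11)
step 6: "0010111011"  (len 10)
step 7: "010111011"  (len 9)
step 8: "10111011"  (len 8)
step 9: "0111011011"  (len 10)
step 10: "111011011"  (len 9)
step 11: "110110111"  (len 9)
step 12: "101101110111"  (len 12)
step 13: "01101110111011"  (len 14)
step 14: "1101110111011"  (len 13)
step 15: "1011101110111"  (len 13)
step 16: "0111011101110111"  (len 16)
step 17: "111011101110111"  (len 15)
step 18: "110111011101111000"  (len 18)
step 19: "101110111011110001"  (len 18)
step 20: "011101110111100010111"  (len 21)
step 21: "11101110111100010111"  (len 20)
step 22: "11011101111000101111000"  (len 23)
step 23: "10111011110001011110001"  (len 23)
step 24: "01110111100010111100010111"  (len 26)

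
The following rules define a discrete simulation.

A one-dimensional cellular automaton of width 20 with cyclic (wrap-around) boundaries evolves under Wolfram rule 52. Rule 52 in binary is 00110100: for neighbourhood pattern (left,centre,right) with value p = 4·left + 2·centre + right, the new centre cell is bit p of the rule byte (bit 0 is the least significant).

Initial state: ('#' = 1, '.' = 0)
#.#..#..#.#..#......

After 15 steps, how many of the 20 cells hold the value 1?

step 0: #.#..#..#.#..#......
step 1: ####.##.####.##.....
step 2: ....#..#....#..#....
step 3: ....##.##...##.##...
step 4: ......#..#....#..#..
step 5: ......##.##...##.##.
step 6: ........#..#....#..#
step 7: #.......##.##...##.#
step 8: .#........#..#....#.
step 9: .##.......##.##...##
step 10: #..#........#..#....
step 11: ##.##.......##.##...
step 12: ..#..#........#..#..
step 13: ..##.##.......##.##.
step 14: ....#..#........#..#
step 15: #...##.##.......##.#

8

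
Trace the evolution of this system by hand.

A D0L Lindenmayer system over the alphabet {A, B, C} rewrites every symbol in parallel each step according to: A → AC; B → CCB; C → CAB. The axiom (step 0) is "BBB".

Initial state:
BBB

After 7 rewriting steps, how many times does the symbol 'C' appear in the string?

gen 0: BBB
gen 1: CCBCCBCCB
gen 2: CABCABCCBCABCABCCBCABCABCCB
gen 3: CABACCCBCABACCCBCABCABCCBCABACCCBCABACCCBCABCABCCBCABACCCBCABACCCBCABCABCCB
gen 4: CABACCCBACCABCABCABCCBCABACCCBACCABCABCABCCBCABACCCBCABACC…ABCABCABCCBCABACCCBACCABCABCABCCBCABACCCBCABACCCBCABCABCCB  (len 207)
gen 5: CABACCCBACCABCABCABCCBACCABCABACCCBCABACCCBCABACCCBCABCABC…ABCABCABCCBCABACCCBACCABCABCABCCBCABACCCBCABACCCBCABCABCCB  (len 567)
gen 6: CABACCCBACCABCABCABCCBACCABCABACCCBCABACCCBCABACCCBCABCABC…ABCABCABCCBCABACCCBACCABCABCABCCBCABACCCBCABACCCBCABCABCCB  (len 1551)
gen 7: CABACCCBACCABCABCABCCBACCABCABACCCBCABACCCBCABACCCBCABCABC…ABCABCABCCBCABACCCBACCABCABCABCCBCABACCCBCABACCCBCABCABCCB  (len 4239)

1968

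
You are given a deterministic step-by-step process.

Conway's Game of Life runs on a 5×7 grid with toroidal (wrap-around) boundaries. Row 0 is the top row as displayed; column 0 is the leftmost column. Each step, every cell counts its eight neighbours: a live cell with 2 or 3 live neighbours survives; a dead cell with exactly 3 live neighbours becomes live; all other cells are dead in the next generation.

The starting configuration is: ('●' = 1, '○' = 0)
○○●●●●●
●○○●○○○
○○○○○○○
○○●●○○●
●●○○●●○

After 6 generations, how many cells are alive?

[0] ○○●●●●●
●○○●○○○
○○○○○○○
○○●●○○●
●●○○●●○
[1] ○○●○○○○
○○●●○●●
○○●●○○○
●●●●●●●
●●○○○○○
[2] ●○●●○○●
○●○○●○○
○○○○○○○
○○○○●●●
○○○○●●○
[3] ●●●●○○●
●●●●○○○
○○○○●○○
○○○○●○●
●○○○○○○
[4] ○○○●○○●
○○○○●○●
●●●○●●○
○○○○○●○
○○●●○●○
[5] ○○●●○○●
○●●○●○●
●●○●●○○
○○○○○●○
○○●●○●●
[6] ○○○○○○●
○○○○●○●
●●○●●○●
●●○○○●○
○○●●○●●

15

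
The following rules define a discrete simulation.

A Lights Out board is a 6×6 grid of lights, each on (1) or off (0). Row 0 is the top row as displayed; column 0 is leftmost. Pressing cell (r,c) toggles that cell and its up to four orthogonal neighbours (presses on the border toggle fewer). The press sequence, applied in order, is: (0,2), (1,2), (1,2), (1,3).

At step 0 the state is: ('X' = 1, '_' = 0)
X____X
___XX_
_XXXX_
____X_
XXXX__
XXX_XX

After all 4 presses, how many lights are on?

17

k=0  X____X
___XX_
_XXXX_
____X_
XXXX__
XXX_XX
k=1  XXXX_X
__XXX_
_XXXX_
____X_
XXXX__
XXX_XX
k=2  XX_X_X
_X__X_
_X_XX_
____X_
XXXX__
XXX_XX
k=3  XXXX_X
__XXX_
_XXXX_
____X_
XXXX__
XXX_XX
k=4  XXX__X
______
_XX_X_
____X_
XXXX__
XXX_XX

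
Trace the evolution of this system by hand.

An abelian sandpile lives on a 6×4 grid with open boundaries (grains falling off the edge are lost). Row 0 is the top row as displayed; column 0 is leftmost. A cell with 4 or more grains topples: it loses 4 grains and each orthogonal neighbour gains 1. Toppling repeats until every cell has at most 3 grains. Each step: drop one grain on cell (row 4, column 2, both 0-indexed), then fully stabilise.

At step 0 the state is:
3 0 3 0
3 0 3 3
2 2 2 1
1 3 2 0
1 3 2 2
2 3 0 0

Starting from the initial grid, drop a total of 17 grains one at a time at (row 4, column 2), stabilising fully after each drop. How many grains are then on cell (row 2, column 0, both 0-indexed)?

0) 3 0 3 0
3 0 3 3
2 2 2 1
1 3 2 0
1 3 2 2
2 3 0 0
1) 3 0 3 0
3 0 3 3
2 2 2 1
1 3 2 0
1 3 3 2
2 3 0 0
2) 3 0 3 0
3 0 3 3
2 3 3 1
2 1 0 1
2 2 2 3
3 0 2 0
3) 3 0 3 0
3 0 3 3
2 3 3 1
2 1 0 1
2 2 3 3
3 0 2 0
4) 3 0 3 0
3 0 3 3
2 3 3 1
2 1 1 2
2 3 1 0
3 0 3 1
5) 3 0 3 0
3 0 3 3
2 3 3 1
2 1 1 2
2 3 2 0
3 0 3 1
6) 3 0 3 0
3 0 3 3
2 3 3 1
2 1 1 2
2 3 3 0
3 0 3 1
7) 3 0 3 0
3 0 3 3
2 3 3 1
2 2 2 2
3 0 2 1
3 2 0 2
8) 3 0 3 0
3 0 3 3
2 3 3 1
2 2 2 2
3 0 3 1
3 2 0 2
9) 3 0 3 0
3 0 3 3
2 3 3 1
2 2 3 2
3 1 0 2
3 2 1 2
10) 3 0 3 0
3 0 3 3
2 3 3 1
2 2 3 2
3 1 1 2
3 2 1 2
11) 3 0 3 0
3 0 3 3
2 3 3 1
2 2 3 2
3 1 2 2
3 2 1 2
12) 3 0 3 0
3 0 3 3
2 3 3 1
2 2 3 2
3 1 3 2
3 2 1 2
13) 3 1 0 2
3 2 2 0
3 1 2 3
3 0 2 3
3 3 1 3
3 2 2 2
14) 3 1 0 2
3 2 2 0
3 1 2 3
3 0 2 3
3 3 2 3
3 2 2 2
15) 3 1 0 2
3 2 2 0
3 1 2 3
3 0 2 3
3 3 3 3
3 2 2 2
16) 0 2 0 2
1 3 3 1
1 3 0 1
1 3 2 2
2 3 0 3
1 1 2 0
17) 0 2 0 2
1 3 3 1
1 3 0 1
1 3 2 2
2 3 1 3
1 1 2 0

1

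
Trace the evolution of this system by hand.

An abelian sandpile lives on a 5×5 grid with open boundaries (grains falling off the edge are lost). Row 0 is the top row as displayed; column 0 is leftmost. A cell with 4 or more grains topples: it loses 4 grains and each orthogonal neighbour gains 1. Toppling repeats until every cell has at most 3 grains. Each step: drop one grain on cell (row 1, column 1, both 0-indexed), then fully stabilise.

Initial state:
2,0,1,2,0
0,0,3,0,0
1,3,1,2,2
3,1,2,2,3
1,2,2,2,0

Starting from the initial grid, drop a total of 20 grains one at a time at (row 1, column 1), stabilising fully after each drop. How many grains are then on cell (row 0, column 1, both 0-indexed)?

[0] 2,0,1,2,0
0,0,3,0,0
1,3,1,2,2
3,1,2,2,3
1,2,2,2,0
[1] 2,0,1,2,0
0,1,3,0,0
1,3,1,2,2
3,1,2,2,3
1,2,2,2,0
[2] 2,0,1,2,0
0,2,3,0,0
1,3,1,2,2
3,1,2,2,3
1,2,2,2,0
[3] 2,0,1,2,0
0,3,3,0,0
1,3,1,2,2
3,1,2,2,3
1,2,2,2,0
[4] 2,1,2,2,0
1,2,0,1,0
2,0,3,2,2
3,2,2,2,3
1,2,2,2,0
[5] 2,1,2,2,0
1,3,0,1,0
2,0,3,2,2
3,2,2,2,3
1,2,2,2,0
[6] 2,2,2,2,0
2,0,1,1,0
2,1,3,2,2
3,2,2,2,3
1,2,2,2,0
[7] 2,2,2,2,0
2,1,1,1,0
2,1,3,2,2
3,2,2,2,3
1,2,2,2,0
[8] 2,2,2,2,0
2,2,1,1,0
2,1,3,2,2
3,2,2,2,3
1,2,2,2,0
[9] 2,2,2,2,0
2,3,1,1,0
2,1,3,2,2
3,2,2,2,3
1,2,2,2,0
[10] 2,3,2,2,0
3,0,2,1,0
2,2,3,2,2
3,2,2,2,3
1,2,2,2,0
[11] 2,3,2,2,0
3,1,2,1,0
2,2,3,2,2
3,2,2,2,3
1,2,2,2,0
[12] 2,3,2,2,0
3,2,2,1,0
2,2,3,2,2
3,2,2,2,3
1,2,2,2,0
[13] 2,3,2,2,0
3,3,2,1,0
2,2,3,2,2
3,2,2,2,3
1,2,2,2,0
[14] 0,1,3,2,0
1,2,3,1,0
3,3,3,2,2
3,2,2,2,3
1,2,2,2,0
[15] 0,1,3,2,0
1,3,3,1,0
3,3,3,2,2
3,2,2,2,3
1,2,2,2,0
[16] 0,3,0,3,0
3,2,2,2,0
1,3,2,3,2
1,1,0,3,3
2,3,3,2,0
[17] 0,3,0,3,0
3,3,2,2,0
1,3,2,3,2
1,1,0,3,3
2,3,3,2,0
[18] 2,0,1,3,0
0,3,3,2,0
3,0,3,3,2
1,2,0,3,3
2,3,3,2,0
[19] 2,1,3,0,1
1,1,2,1,2
3,2,1,3,0
1,2,2,1,1
2,3,3,3,1
[20] 2,1,3,0,1
1,2,2,1,2
3,2,1,3,0
1,2,2,1,1
2,3,3,3,1

1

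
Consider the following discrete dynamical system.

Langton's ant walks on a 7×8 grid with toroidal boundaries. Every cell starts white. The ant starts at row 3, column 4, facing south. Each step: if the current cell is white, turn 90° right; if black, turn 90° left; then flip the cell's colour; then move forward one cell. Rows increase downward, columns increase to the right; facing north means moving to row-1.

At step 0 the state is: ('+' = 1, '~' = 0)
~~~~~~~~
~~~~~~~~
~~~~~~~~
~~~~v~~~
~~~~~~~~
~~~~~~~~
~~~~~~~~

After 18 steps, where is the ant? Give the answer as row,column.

2,5

gen 0: ~~~~~~~~
~~~~~~~~
~~~~~~~~
~~~~v~~~
~~~~~~~~
~~~~~~~~
~~~~~~~~
gen 1: ~~~~~~~~
~~~~~~~~
~~~~~~~~
~~~<+~~~
~~~~~~~~
~~~~~~~~
~~~~~~~~
gen 2: ~~~~~~~~
~~~~~~~~
~~~^~~~~
~~~++~~~
~~~~~~~~
~~~~~~~~
~~~~~~~~
gen 3: ~~~~~~~~
~~~~~~~~
~~~+>~~~
~~~++~~~
~~~~~~~~
~~~~~~~~
~~~~~~~~
gen 4: ~~~~~~~~
~~~~~~~~
~~~++~~~
~~~+v~~~
~~~~~~~~
~~~~~~~~
~~~~~~~~
gen 5: ~~~~~~~~
~~~~~~~~
~~~++~~~
~~~+~>~~
~~~~~~~~
~~~~~~~~
~~~~~~~~
gen 6: ~~~~~~~~
~~~~~~~~
~~~++~~~
~~~+~+~~
~~~~~v~~
~~~~~~~~
~~~~~~~~
gen 7: ~~~~~~~~
~~~~~~~~
~~~++~~~
~~~+~+~~
~~~~<+~~
~~~~~~~~
~~~~~~~~
gen 8: ~~~~~~~~
~~~~~~~~
~~~++~~~
~~~+^+~~
~~~~++~~
~~~~~~~~
~~~~~~~~
gen 9: ~~~~~~~~
~~~~~~~~
~~~++~~~
~~~++>~~
~~~~++~~
~~~~~~~~
~~~~~~~~
gen 10: ~~~~~~~~
~~~~~~~~
~~~++^~~
~~~++~~~
~~~~++~~
~~~~~~~~
~~~~~~~~
gen 11: ~~~~~~~~
~~~~~~~~
~~~+++>~
~~~++~~~
~~~~++~~
~~~~~~~~
~~~~~~~~
gen 12: ~~~~~~~~
~~~~~~~~
~~~++++~
~~~++~v~
~~~~++~~
~~~~~~~~
~~~~~~~~
gen 13: ~~~~~~~~
~~~~~~~~
~~~++++~
~~~++<+~
~~~~++~~
~~~~~~~~
~~~~~~~~
gen 14: ~~~~~~~~
~~~~~~~~
~~~++^+~
~~~++++~
~~~~++~~
~~~~~~~~
~~~~~~~~
gen 15: ~~~~~~~~
~~~~~~~~
~~~+<~+~
~~~++++~
~~~~++~~
~~~~~~~~
~~~~~~~~
gen 16: ~~~~~~~~
~~~~~~~~
~~~+~~+~
~~~+v++~
~~~~++~~
~~~~~~~~
~~~~~~~~
gen 17: ~~~~~~~~
~~~~~~~~
~~~+~~+~
~~~+~>+~
~~~~++~~
~~~~~~~~
~~~~~~~~
gen 18: ~~~~~~~~
~~~~~~~~
~~~+~^+~
~~~+~~+~
~~~~++~~
~~~~~~~~
~~~~~~~~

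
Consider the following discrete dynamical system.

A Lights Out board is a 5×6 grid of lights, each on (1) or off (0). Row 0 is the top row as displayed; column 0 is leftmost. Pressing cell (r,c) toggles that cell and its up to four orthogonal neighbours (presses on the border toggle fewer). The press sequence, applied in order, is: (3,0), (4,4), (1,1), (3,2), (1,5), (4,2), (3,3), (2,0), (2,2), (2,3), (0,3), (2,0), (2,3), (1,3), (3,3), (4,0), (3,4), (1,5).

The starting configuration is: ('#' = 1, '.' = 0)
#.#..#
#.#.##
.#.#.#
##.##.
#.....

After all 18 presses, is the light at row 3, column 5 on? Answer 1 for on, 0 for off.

step 0: #.#..#
#.#.##
.#.#.#
##.##.
#.....
step 1: #.#..#
#.#.##
##.#.#
...##.
......
step 2: #.#..#
#.#.##
##.#.#
...#..
...###
step 3: ###..#
.#..##
#..#.#
...#..
...###
step 4: ###..#
.#..##
#.##.#
.##...
..####
step 5: ###...
.#....
#.##..
.##...
..####
step 6: ###...
.#....
#.##..
.#....
.#..##
step 7: ###...
.#....
#.#...
.####.
.#.###
step 8: ###...
##....
.##...
#####.
.#.###
step 9: ###...
###...
...#..
##.##.
.#.###
step 10: ###...
####..
..#.#.
##..#.
.#.###
step 11: ##.##.
###...
..#.#.
##..#.
.#.###
step 12: ##.##.
.##...
###.#.
.#..#.
.#.###
step 13: ##.##.
.###..
##.#..
.#.##.
.#.###
step 14: ##..#.
.#..#.
##....
.#.##.
.#.###
step 15: ##..#.
.#..#.
##.#..
.##...
.#..##
step 16: ##..#.
.#..#.
##.#..
###...
#...##
step 17: ##..#.
.#..#.
##.##.
######
#....#
step 18: ##..##
.#...#
##.###
######
#....#

1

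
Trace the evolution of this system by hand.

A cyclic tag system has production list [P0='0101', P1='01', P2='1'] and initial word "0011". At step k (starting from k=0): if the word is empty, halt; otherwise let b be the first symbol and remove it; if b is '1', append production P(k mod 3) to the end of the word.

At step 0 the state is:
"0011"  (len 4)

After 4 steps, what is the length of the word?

gen 0: "0011"  (len 4)
gen 1: "011"  (len 3)
gen 2: "11"  (len 2)
gen 3: "11"  (len 2)
gen 4: "10101"  (len 5)

5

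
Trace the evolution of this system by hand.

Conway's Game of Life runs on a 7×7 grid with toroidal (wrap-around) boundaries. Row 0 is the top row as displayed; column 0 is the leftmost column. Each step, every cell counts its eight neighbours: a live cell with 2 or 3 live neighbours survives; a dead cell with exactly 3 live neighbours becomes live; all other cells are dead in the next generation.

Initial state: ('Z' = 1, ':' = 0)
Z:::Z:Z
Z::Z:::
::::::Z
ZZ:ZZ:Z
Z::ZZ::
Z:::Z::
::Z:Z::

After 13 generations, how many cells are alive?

gen 0: Z:::Z:Z
Z::Z:::
::::::Z
ZZ:ZZ:Z
Z::ZZ::
Z:::Z::
::Z:Z::
gen 1: ZZ::ZZZ
Z::::Z:
:ZZZZZZ
:ZZZZ:Z
::Z::::
:Z::ZZ:
ZZ::Z:Z
gen 2: ::::Z::
:::::::
:::::::
::::::Z
Z::::::
:ZZZZZZ
::ZZ:::
gen 3: :::Z:::
:::::::
:::::::
:::::::
ZZZZZ::
ZZ::ZZZ
:Z:::::
gen 4: :::::::
:::::::
:::::::
:ZZZ:::
::ZZZ::
::::ZZZ
:ZZ:ZZZ
gen 5: :::::Z:
:::::::
::Z::::
:Z::Z::
:Z:::::
ZZ::::Z
Z::ZZ:Z
gen 6: ::::ZZZ
:::::::
:::::::
:ZZ::::
:ZZ::::
:ZZ::ZZ
:Z::Z::
gen 7: ::::ZZ:
:::::Z:
:::::::
:ZZ::::
:::Z:::
:::Z:Z:
:ZZZZ::
gen 8: ::Z::Z:
::::ZZ:
:::::::
::Z::::
:::ZZ::
:::::::
::Z::::
gen 9: :::ZZZ:
::::ZZ:
:::::::
:::Z:::
:::Z:::
:::Z:::
:::::::
gen 10: :::Z:Z:
:::Z:Z:
::::Z::
:::::::
::ZZZ::
:::::::
:::Z:::
gen 11: ::ZZ:::
:::Z:Z:
::::Z::
::::Z::
:::Z:::
::Z:Z::
::::Z::
gen 12: ::ZZ:::
::ZZ:::
:::ZZZ:
:::ZZ::
:::ZZ::
::::Z::
::Z:Z::
gen 13: :Z::Z::
:::::::
:::::Z:
::Z::::
:::::Z:
::::ZZ:
::Z:Z::

9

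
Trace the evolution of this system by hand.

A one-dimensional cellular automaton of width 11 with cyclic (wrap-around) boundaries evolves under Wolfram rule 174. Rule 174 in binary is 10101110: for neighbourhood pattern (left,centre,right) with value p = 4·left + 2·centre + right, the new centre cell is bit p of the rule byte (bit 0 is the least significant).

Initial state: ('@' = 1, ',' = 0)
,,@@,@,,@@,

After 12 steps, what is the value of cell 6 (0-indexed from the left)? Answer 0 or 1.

0

0) ,,@@,@,,@@,
1) ,@@,@@,@@,,
2) @@,@@,@@,,,
3) @,@@,@@,,,@
4) ,@@,@@,,,@@
5) @@,@@,,,@@,
6) @,@@,,,@@,@
7) ,@@,,,@@,@@
8) @@,,,@@,@@,
9) @,,,@@,@@,@
10) ,,,@@,@@,@@
11) ,,@@,@@,@@,
12) ,@@,@@,@@,,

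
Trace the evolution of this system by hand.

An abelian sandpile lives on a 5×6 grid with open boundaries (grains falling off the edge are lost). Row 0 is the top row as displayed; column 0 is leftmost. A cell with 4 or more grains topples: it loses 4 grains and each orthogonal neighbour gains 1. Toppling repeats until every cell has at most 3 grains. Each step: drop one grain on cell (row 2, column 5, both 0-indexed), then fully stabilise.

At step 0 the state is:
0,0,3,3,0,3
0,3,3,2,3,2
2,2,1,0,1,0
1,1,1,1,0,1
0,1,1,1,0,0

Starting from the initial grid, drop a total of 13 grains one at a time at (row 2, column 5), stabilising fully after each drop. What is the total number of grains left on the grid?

step 0: 0,0,3,3,0,3
0,3,3,2,3,2
2,2,1,0,1,0
1,1,1,1,0,1
0,1,1,1,0,0
step 1: 0,0,3,3,0,3
0,3,3,2,3,2
2,2,1,0,1,1
1,1,1,1,0,1
0,1,1,1,0,0
step 2: 0,0,3,3,0,3
0,3,3,2,3,2
2,2,1,0,1,2
1,1,1,1,0,1
0,1,1,1,0,0
step 3: 0,0,3,3,0,3
0,3,3,2,3,2
2,2,1,0,1,3
1,1,1,1,0,1
0,1,1,1,0,0
step 4: 0,0,3,3,0,3
0,3,3,2,3,3
2,2,1,0,2,0
1,1,1,1,0,2
0,1,1,1,0,0
step 5: 0,0,3,3,0,3
0,3,3,2,3,3
2,2,1,0,2,1
1,1,1,1,0,2
0,1,1,1,0,0
step 6: 0,0,3,3,0,3
0,3,3,2,3,3
2,2,1,0,2,2
1,1,1,1,0,2
0,1,1,1,0,0
step 7: 0,0,3,3,0,3
0,3,3,2,3,3
2,2,1,0,2,3
1,1,1,1,0,2
0,1,1,1,0,0
step 8: 0,0,3,3,2,0
0,3,3,3,1,2
2,2,1,1,0,2
1,1,1,1,1,3
0,1,1,1,0,0
step 9: 0,0,3,3,2,0
0,3,3,3,1,2
2,2,1,1,0,3
1,1,1,1,1,3
0,1,1,1,0,0
step 10: 0,0,3,3,2,0
0,3,3,3,1,3
2,2,1,1,1,1
1,1,1,1,2,0
0,1,1,1,0,1
step 11: 0,0,3,3,2,0
0,3,3,3,1,3
2,2,1,1,1,2
1,1,1,1,2,0
0,1,1,1,0,1
step 12: 0,0,3,3,2,0
0,3,3,3,1,3
2,2,1,1,1,3
1,1,1,1,2,0
0,1,1,1,0,1
step 13: 0,0,3,3,2,1
0,3,3,3,2,0
2,2,1,1,2,1
1,1,1,1,2,1
0,1,1,1,0,1

40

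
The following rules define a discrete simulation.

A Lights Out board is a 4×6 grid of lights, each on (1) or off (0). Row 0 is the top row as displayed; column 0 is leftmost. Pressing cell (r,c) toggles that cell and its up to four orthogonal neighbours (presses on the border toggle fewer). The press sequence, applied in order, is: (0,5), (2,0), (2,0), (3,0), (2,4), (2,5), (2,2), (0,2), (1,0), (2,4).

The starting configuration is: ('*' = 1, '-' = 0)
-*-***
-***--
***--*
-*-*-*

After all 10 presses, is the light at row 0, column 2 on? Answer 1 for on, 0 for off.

1

[0] -*-***
-***--
***--*
-*-*-*
[1] -*-*--
-***-*
***--*
-*-*-*
[2] -*-*--
****-*
--*--*
**-*-*
[3] -*-*--
-***-*
***--*
-*-*-*
[4] -*-*--
-***-*
-**--*
*--*-*
[5] -*-*--
-*****
-****-
*--***
[6] -*-*--
-****-
-***-*
*--**-
[7] -*-*--
-*-**-
-----*
*-***-
[8] --*---
-****-
-----*
*-***-
[9] *-*---
*-***-
*----*
*-***-
[10] *-*---
*-**--
*--**-
*-**--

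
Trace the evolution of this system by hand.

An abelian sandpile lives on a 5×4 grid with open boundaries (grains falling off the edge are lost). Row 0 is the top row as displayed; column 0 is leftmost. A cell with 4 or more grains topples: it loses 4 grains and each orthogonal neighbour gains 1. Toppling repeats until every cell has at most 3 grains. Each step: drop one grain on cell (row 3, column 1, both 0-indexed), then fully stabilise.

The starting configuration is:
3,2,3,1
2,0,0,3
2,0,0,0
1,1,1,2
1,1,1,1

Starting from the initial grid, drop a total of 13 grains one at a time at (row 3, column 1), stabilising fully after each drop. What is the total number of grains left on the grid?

35

k=0  3,2,3,1
2,0,0,3
2,0,0,0
1,1,1,2
1,1,1,1
k=1  3,2,3,1
2,0,0,3
2,0,0,0
1,2,1,2
1,1,1,1
k=2  3,2,3,1
2,0,0,3
2,0,0,0
1,3,1,2
1,1,1,1
k=3  3,2,3,1
2,0,0,3
2,1,0,0
2,0,2,2
1,2,1,1
k=4  3,2,3,1
2,0,0,3
2,1,0,0
2,1,2,2
1,2,1,1
k=5  3,2,3,1
2,0,0,3
2,1,0,0
2,2,2,2
1,2,1,1
k=6  3,2,3,1
2,0,0,3
2,1,0,0
2,3,2,2
1,2,1,1
k=7  3,2,3,1
2,0,0,3
2,2,0,0
3,0,3,2
1,3,1,1
k=8  3,2,3,1
2,0,0,3
2,2,0,0
3,1,3,2
1,3,1,1
k=9  3,2,3,1
2,0,0,3
2,2,0,0
3,2,3,2
1,3,1,1
k=10  3,2,3,1
2,0,0,3
2,2,0,0
3,3,3,2
1,3,1,1
k=11  3,2,3,1
2,0,0,3
3,3,1,0
0,3,0,3
3,0,3,1
k=12  3,2,3,1
3,1,0,3
0,1,2,0
2,1,1,3
3,1,3,1
k=13  3,2,3,1
3,1,0,3
0,1,2,0
2,2,1,3
3,1,3,1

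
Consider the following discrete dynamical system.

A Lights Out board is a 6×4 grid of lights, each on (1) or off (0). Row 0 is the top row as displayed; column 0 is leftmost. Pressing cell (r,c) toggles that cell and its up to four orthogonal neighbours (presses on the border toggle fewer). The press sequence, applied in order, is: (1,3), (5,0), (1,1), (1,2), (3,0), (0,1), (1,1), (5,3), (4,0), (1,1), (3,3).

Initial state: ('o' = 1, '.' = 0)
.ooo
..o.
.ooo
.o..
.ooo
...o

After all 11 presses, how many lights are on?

t=0: .ooo
..o.
.ooo
.o..
.ooo
...o
t=1: .oo.
...o
.oo.
.o..
.ooo
...o
t=2: .oo.
...o
.oo.
.o..
oooo
oo.o
t=3: ..o.
oooo
..o.
.o..
oooo
oo.o
t=4: ....
o...
....
.o..
oooo
oo.o
t=5: ....
o...
o...
o...
.ooo
oo.o
t=6: ooo.
oo..
o...
o...
.ooo
oo.o
t=7: o.o.
..o.
oo..
o...
.ooo
oo.o
t=8: o.o.
..o.
oo..
o...
.oo.
ooo.
t=9: o.o.
..o.
oo..
....
o.o.
.oo.
t=10: ooo.
oo..
o...
....
o.o.
.oo.
t=11: ooo.
oo..
o..o
..oo
o.oo
.oo.

14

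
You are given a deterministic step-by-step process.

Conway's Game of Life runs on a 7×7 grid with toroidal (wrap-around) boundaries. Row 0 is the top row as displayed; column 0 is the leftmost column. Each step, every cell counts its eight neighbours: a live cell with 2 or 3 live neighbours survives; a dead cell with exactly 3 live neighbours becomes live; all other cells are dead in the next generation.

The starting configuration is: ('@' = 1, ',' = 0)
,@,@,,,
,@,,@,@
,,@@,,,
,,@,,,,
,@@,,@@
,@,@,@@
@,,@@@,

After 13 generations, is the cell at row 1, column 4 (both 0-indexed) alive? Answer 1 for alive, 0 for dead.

0) ,@,@,,,
,@,,@,@
,,@@,,,
,,@,,,,
,@@,,@@
,@,@,@@
@,,@@@,
1) ,@,@,,@
@@,,@,,
,@@@,,,
,,,,,,,
,@,@@@@
,@,@,,,
@@,@,@,
2) ,,,@,@@
,,,,@,,
@@@@,,,
@@,,,@,
@,,@@@,
,@,@,,,
,@,@,,@
3) @,@@,@@
@@,,@@@
@,@@@,@
,,,,,@,
@,,@,@,
,@,@,@@
,,,@,@@
4) ,,@@,,,
,,,,,,,
,,@@,,,
@@@,,@,
@,@,,@,
,,,@,,,
,@,@,,,
5) ,,@@,,,
,,,,,,,
,,@@,,,
@,,,@,,
@,@@@,,
,@,@@,,
,,,@@,,
6) ,,@@@,,
,,,,,,,
,,,@,,,
,,,,@,,
@,@,,@,
,@,,,@,
,,,,,,,
7) ,,,@,,,
,,@,@,,
,,,,,,,
,,,@@,,
,@,,@@@
,@,,,,@
,,@@@,,
8) ,,,,,,,
,,,@,,,
,,,,@,,
,,,@@,,
,,@@@,@
,@,,,,@
,,@@@,,
9) ,,@,@,,
,,,,,,,
,,,,@,,
,,@,,,,
@,@,@,,
@@,,,,,
,,@@,,,
10) ,,@,,,,
,,,@,,,
,,,,,,,
,@,,,,,
@,@@,,,
@,,,,,,
,,@@,,,
11) ,,@,,,,
,,,,,,,
,,,,,,,
,@@,,,,
@,@,,,,
,,,,,,,
,@@@,,,
12) ,@@@,,,
,,,,,,,
,,,,,,,
,@@,,,,
,,@,,,,
,,,@,,,
,@@@,,,
13) ,@,@,,,
,,@,,,,
,,,,,,,
,@@,,,,
,@@@,,,
,@,@,,,
,@,,@,,

0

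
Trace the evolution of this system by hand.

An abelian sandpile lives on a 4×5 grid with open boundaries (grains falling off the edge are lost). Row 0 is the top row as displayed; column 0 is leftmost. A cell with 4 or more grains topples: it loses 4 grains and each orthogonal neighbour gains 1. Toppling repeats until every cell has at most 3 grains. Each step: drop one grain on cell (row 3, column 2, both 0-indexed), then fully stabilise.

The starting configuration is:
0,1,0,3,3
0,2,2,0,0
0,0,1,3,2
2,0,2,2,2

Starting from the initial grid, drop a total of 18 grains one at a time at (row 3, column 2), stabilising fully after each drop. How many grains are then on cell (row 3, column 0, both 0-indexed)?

step 0: 0,1,0,3,3
0,2,2,0,0
0,0,1,3,2
2,0,2,2,2
step 1: 0,1,0,3,3
0,2,2,0,0
0,0,1,3,2
2,0,3,2,2
step 2: 0,1,0,3,3
0,2,2,0,0
0,0,2,3,2
2,1,0,3,2
step 3: 0,1,0,3,3
0,2,2,0,0
0,0,2,3,2
2,1,1,3,2
step 4: 0,1,0,3,3
0,2,2,0,0
0,0,2,3,2
2,1,2,3,2
step 5: 0,1,0,3,3
0,2,2,0,0
0,0,2,3,2
2,1,3,3,2
step 6: 0,1,0,3,3
0,2,3,1,0
0,1,0,1,3
2,2,2,1,3
step 7: 0,1,0,3,3
0,2,3,1,0
0,1,0,1,3
2,2,3,1,3
step 8: 0,1,0,3,3
0,2,3,1,0
0,1,1,1,3
2,3,0,2,3
step 9: 0,1,0,3,3
0,2,3,1,0
0,1,1,1,3
2,3,1,2,3
step 10: 0,1,0,3,3
0,2,3,1,0
0,1,1,1,3
2,3,2,2,3
step 11: 0,1,0,3,3
0,2,3,1,0
0,1,1,1,3
2,3,3,2,3
step 12: 0,1,0,3,3
0,2,3,1,0
0,2,2,1,3
3,0,1,3,3
step 13: 0,1,0,3,3
0,2,3,1,0
0,2,2,1,3
3,0,2,3,3
step 14: 0,1,0,3,3
0,2,3,1,0
0,2,2,1,3
3,0,3,3,3
step 15: 0,1,0,3,3
0,2,3,1,1
0,2,3,3,0
3,1,1,1,1
step 16: 0,1,0,3,3
0,2,3,1,1
0,2,3,3,0
3,1,2,1,1
step 17: 0,1,0,3,3
0,2,3,1,1
0,2,3,3,0
3,1,3,1,1
step 18: 0,1,1,3,3
0,3,0,3,1
0,3,2,0,1
3,2,1,3,1

3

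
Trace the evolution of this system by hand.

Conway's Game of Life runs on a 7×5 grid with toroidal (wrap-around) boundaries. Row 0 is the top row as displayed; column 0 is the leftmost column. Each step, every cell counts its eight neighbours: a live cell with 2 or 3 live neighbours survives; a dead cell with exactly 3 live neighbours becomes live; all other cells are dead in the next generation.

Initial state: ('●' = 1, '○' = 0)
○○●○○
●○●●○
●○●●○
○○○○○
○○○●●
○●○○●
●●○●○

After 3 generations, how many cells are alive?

step 0: ○○●○○
●○●●○
●○●●○
○○○○○
○○○●●
○●○○●
●●○●○
step 1: ●○○○○
○○○○○
○○●●○
○○●○○
●○○●●
○●○○○
●●○●●
step 2: ●●○○○
○○○○○
○○●●○
○●●○○
●●●●●
○●○○○
○●●○●
step 3: ●●●○○
○●●○○
○●●●○
○○○○○
○○○●●
○○○○○
○○●○○

11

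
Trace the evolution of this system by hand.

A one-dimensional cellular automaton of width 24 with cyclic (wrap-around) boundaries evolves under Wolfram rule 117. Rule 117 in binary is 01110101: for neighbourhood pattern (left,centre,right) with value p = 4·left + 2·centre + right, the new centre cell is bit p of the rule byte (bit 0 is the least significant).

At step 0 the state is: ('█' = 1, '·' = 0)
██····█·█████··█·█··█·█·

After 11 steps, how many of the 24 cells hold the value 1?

0) ██····█·█████··█·█··█·█·
1) ·████·██····██·████·████
2) █···██·████··██···██···█
3) ███··██···██··███··███··
4) ··██··███··██···██···██·
5) █··██···██··███··███··██
6) ██··███··██···██···██···
7) ·██···██··███··███··███·
8) ··███··██···██···██···██
9) █···██··███··███··███··█
10) ███··██···██···██···██··
11) ··██··███··███··███··██·

13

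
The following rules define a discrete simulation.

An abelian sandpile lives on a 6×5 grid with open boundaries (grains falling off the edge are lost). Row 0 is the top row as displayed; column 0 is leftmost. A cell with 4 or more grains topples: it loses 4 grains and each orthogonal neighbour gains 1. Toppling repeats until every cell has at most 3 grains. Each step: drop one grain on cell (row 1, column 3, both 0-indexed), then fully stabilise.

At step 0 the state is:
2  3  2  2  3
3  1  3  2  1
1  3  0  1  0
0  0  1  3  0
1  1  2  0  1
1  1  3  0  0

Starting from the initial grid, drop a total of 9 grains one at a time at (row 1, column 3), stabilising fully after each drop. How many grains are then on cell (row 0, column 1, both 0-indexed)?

0

t=0: 2  3  2  2  3
3  1  3  2  1
1  3  0  1  0
0  0  1  3  0
1  1  2  0  1
1  1  3  0  0
t=1: 2  3  2  2  3
3  1  3  3  1
1  3  0  1  0
0  0  1  3  0
1  1  2  0  1
1  1  3  0  0
t=2: 2  3  3  3  3
3  2  0  1  2
1  3  1  2  0
0  0  1  3  0
1  1  2  0  1
1  1  3  0  0
t=3: 2  3  3  3  3
3  2  0  2  2
1  3  1  2  0
0  0  1  3  0
1  1  2  0  1
1  1  3  0  0
t=4: 2  3  3  3  3
3  2  0  3  2
1  3  1  2  0
0  0  1  3  0
1  1  2  0  1
1  1  3  0  0
t=5: 3  0  1  2  1
3  3  2  2  0
1  3  1  3  1
0  0  1  3  0
1  1  2  0  1
1  1  3  0  0
t=6: 3  0  1  2  1
3  3  2  3  0
1  3  1  3  1
0  0  1  3  0
1  1  2  0  1
1  1  3  0  0
t=7: 3  0  1  3  1
3  3  3  1  1
1  3  2  1  2
0  0  2  0  1
1  1  2  1  1
1  1  3  0  0
t=8: 3  0  1  3  1
3  3  3  2  1
1  3  2  1  2
0  0  2  0  1
1  1  2  1  1
1  1  3  0  0
t=9: 3  0  1  3  1
3  3  3  3  1
1  3  2  1  2
0  0  2  0  1
1  1  2  1  1
1  1  3  0  0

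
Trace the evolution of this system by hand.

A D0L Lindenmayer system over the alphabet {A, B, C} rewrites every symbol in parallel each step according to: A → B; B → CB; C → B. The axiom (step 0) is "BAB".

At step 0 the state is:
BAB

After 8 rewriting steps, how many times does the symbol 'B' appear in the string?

89

t=0: BAB
t=1: CBBCB
t=2: BCBCBBCB
t=3: CBBCBBCBCBBCB
t=4: BCBCBBCBCBBCBBCBCBBCB
t=5: CBBCBBCBCBBCBBCBCBBCBCBBCBBCBCBBCB
t=6: BCBCBBCBCBBCBBCBCBBCBCBBCBBCBCBBCBBCBCBBCBCBBCBBCBCBBCB
t=7: CBBCBBCBCBBCBBCBCBBCBCBBCBBCBCBBCBBCBCBBCBCBBCBBCBCBBCBCBBCBBCBCBBCBBCBCBBCBCBBCBBCBCBBCB
t=8: BCBCBBCBCBBCBBCBCBBCBCBBCBBCBCBBCBBCBCBBCBCBBCBBCBCBBCBCBB…BCBBCBCBBCBCBBCBBCBCBBCBCBBCBBCBCBBCBBCBCBBCBCBBCBBCBCBBCB  (len 144)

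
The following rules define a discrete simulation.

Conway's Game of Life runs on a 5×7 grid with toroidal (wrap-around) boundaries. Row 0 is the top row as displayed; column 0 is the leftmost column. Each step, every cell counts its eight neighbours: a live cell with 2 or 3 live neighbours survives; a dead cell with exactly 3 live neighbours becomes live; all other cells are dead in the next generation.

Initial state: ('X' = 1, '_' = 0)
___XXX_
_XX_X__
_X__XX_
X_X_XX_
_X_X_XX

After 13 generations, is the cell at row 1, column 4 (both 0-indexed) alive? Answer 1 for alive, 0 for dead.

gen 0: ___XXX_
_XX_X__
_X__XX_
X_X_XX_
_X_X_XX
gen 1: XX____X
_XX____
X_____X
X_X____
XX_____
gen 2: ______X
__X____
X_X___X
_______
__X____
gen 3: _______
XX____X
_X_____
_X_____
_______
gen 4: X______
XX_____
_XX____
_______
_______
gen 5: XX_____
X_X____
XXX____
_______
_______
gen 6: XX_____
__X___X
X_X____
_X_____
_______
gen 7: XX_____
__X___X
X_X____
_X_____
XX_____
gen 8: __X___X
__X___X
X_X____
__X____
__X____
gen 9: _XXX___
X_XX__X
__XX___
__XX___
_XXX___
gen 10: ____X__
X___X__
____X__
____X__
____X__
gen 11: ___XXX_
___XXX_
___XXX_
___XXX_
___XXX_
gen 12: __X___X
__X___X
__X___X
__X___X
__X___X
gen 13: XXXX_XX
XXXX_XX
XXXX_XX
XXXX_XX
XXXX_XX

0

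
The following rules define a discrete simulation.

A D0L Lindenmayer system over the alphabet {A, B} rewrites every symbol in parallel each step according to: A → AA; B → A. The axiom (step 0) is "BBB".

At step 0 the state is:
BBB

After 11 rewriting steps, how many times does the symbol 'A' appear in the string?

3072

0) BBB
1) AAA
2) AAAAAA
3) AAAAAAAAAAAA
4) AAAAAAAAAAAAAAAAAAAAAAAA
5) AAAAAAAAAAAAAAAAAAAAAAAAAAAAAAAAAAAAAAAAAAAAAAAA
6) AAAAAAAAAAAAAAAAAAAAAAAAAAAAAAAAAAAAAAAAAAAAAAAAAAAAAAAAAAAAAAAAAAAAAAAAAAAAAAAAAAAAAAAAAAAAAAAA
7) AAAAAAAAAAAAAAAAAAAAAAAAAAAAAAAAAAAAAAAAAAAAAAAAAAAAAAAAAA…AAAAAAAAAAAAAAAAAAAAAAAAAAAAAAAAAAAAAAAAAAAAAAAAAAAAAAAAAA  (len 192)
8) AAAAAAAAAAAAAAAAAAAAAAAAAAAAAAAAAAAAAAAAAAAAAAAAAAAAAAAAAA…AAAAAAAAAAAAAAAAAAAAAAAAAAAAAAAAAAAAAAAAAAAAAAAAAAAAAAAAAA  (len 384)
9) AAAAAAAAAAAAAAAAAAAAAAAAAAAAAAAAAAAAAAAAAAAAAAAAAAAAAAAAAA…AAAAAAAAAAAAAAAAAAAAAAAAAAAAAAAAAAAAAAAAAAAAAAAAAAAAAAAAAA  (len 768)
10) AAAAAAAAAAAAAAAAAAAAAAAAAAAAAAAAAAAAAAAAAAAAAAAAAAAAAAAAAA…AAAAAAAAAAAAAAAAAAAAAAAAAAAAAAAAAAAAAAAAAAAAAAAAAAAAAAAAAA  (len 1536)
11) AAAAAAAAAAAAAAAAAAAAAAAAAAAAAAAAAAAAAAAAAAAAAAAAAAAAAAAAAA…AAAAAAAAAAAAAAAAAAAAAAAAAAAAAAAAAAAAAAAAAAAAAAAAAAAAAAAAAA  (len 3072)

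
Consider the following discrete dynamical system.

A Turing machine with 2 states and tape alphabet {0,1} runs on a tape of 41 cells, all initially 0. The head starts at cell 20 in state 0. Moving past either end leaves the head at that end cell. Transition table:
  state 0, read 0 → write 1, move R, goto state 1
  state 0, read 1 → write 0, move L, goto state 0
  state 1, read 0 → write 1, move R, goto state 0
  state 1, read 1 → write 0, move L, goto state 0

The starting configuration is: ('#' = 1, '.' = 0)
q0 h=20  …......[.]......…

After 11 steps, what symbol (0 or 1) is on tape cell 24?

k=0  q0 h=20  …......[.]......…
k=1  q1 h=21  ….....#[.]......…
k=2  q0 h=22  …....##[.]......…
k=3  q1 h=23  …...###[.]......…
k=4  q0 h=24  …..####[.]......…
k=5  q1 h=25  ….#####[.]......…
k=6  q0 h=26  …######[.]......…
k=7  q1 h=27  …######[.]......…
k=8  q0 h=28  …######[.]......…
k=9  q1 h=29  …######[.]......…
k=10  q0 h=30  …######[.]......…
k=11  q1 h=31  …######[.]......…

1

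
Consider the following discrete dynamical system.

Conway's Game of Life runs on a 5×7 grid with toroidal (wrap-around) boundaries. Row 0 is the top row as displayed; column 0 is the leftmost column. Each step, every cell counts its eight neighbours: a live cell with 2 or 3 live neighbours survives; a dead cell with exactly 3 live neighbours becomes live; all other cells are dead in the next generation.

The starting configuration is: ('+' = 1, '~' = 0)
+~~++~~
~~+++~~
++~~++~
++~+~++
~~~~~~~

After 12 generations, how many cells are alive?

k=0  +~~++~~
~~+++~~
++~~++~
++~+~++
~~~~~~~
k=1  ~~+~+~~
+~+~~~+
~~~~~~~
~++~~+~
~+++~+~
k=2  +~~~+++
~+~+~~~
+~+~~~+
~+~++~~
~~~~~+~
k=3  +~~~+++
~++++~~
+~~~+~~
+++++++
+~~+~~~
k=4  +~~~~++
~++~~~~
~~~~~~~
~~+~~+~
~~~~~~~
k=5  ++~~~~+
++~~~~+
~++~~~~
~~~~~~~
~~~~~+~
k=6  ~+~~~+~
~~~~~~+
~++~~~~
~~~~~~~
+~~~~~+
k=7  ~~~~~+~
+++~~~~
~~~~~~~
++~~~~~
+~~~~~+
k=8  ~~~~~~~
~+~~~~~
~~+~~~~
++~~~~+
++~~~~+
k=9  ~+~~~~~
~~~~~~~
~~+~~~~
~~+~~~+
~+~~~~+
k=10  +~~~~~~
~~~~~~~
~~~~~~~
+++~~~~
~++~~~~
k=11  ~+~~~~~
~~~~~~~
~+~~~~~
+~+~~~~
~~+~~~~
k=12  ~~~~~~~
~~~~~~~
~+~~~~~
~~+~~~~
~~+~~~~

3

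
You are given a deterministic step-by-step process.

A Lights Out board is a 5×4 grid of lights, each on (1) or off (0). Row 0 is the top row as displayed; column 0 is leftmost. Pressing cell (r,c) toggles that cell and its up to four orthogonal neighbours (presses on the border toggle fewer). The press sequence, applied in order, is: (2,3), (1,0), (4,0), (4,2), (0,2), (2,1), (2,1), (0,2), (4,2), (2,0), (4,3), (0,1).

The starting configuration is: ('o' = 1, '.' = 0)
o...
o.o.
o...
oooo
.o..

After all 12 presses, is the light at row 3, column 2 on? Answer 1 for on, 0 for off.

1

step 0: o...
o.o.
o...
oooo
.o..
step 1: o...
o.oo
o.oo
ooo.
.o..
step 2: ....
.ooo
..oo
ooo.
.o..
step 3: ....
.ooo
..oo
.oo.
o...
step 4: ....
.ooo
..oo
.o..
oooo
step 5: .ooo
.o.o
..oo
.o..
oooo
step 6: .ooo
...o
oo.o
....
oooo
step 7: .ooo
.o.o
..oo
.o..
oooo
step 8: ....
.ooo
..oo
.o..
oooo
step 9: ....
.ooo
..oo
.oo.
o...
step 10: ....
oooo
oooo
ooo.
o...
step 11: ....
oooo
oooo
oooo
o.oo
step 12: ooo.
o.oo
oooo
oooo
o.oo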